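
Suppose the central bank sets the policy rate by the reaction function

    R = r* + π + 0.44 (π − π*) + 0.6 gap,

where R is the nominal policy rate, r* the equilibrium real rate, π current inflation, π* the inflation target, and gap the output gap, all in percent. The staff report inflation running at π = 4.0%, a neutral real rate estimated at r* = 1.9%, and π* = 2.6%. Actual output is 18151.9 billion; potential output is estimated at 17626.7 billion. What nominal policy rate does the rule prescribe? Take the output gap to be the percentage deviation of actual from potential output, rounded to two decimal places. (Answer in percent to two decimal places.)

Output gap = 100 × (18151.9 − 17626.7) / 17626.7 = 2.98%.
R = 1.90 + 4.00 + 0.44 × (4.00 − 2.60) + 0.6 × 2.98
   = 1.90 + 4 + 0.616 + 1.788 = 8.30

8.30%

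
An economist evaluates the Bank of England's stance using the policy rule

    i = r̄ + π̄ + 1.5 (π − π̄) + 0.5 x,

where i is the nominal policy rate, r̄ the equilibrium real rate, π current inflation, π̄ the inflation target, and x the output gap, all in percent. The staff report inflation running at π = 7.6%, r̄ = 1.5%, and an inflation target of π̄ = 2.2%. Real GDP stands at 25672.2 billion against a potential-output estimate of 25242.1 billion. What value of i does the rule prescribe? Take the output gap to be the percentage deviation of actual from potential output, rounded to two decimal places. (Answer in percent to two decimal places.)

12.65%

Output gap = 100 × (25672.2 − 25242.1) / 25242.1 = 1.70%.
i = 1.50 + 2.20 + 1.5 × (7.60 − 2.20) + 0.5 × 1.70
   = 1.50 + 2.2 + 8.1 + 0.85 = 12.65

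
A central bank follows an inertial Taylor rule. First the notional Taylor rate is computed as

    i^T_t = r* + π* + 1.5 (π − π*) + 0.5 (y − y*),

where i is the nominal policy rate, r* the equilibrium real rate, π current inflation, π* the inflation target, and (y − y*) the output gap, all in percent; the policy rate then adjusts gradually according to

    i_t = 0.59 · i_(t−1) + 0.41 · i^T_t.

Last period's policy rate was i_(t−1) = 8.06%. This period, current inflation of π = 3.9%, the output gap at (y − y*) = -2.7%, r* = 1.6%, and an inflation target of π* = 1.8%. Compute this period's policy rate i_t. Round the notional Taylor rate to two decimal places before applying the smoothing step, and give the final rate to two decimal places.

i^T_t = 1.6 + 1.8 + 1.5 × (3.9 − 1.8) + 0.5 × (-2.7)
   = 1.6 + 1.8 + 3.15 − 1.35 = 5.20
i_t = 0.59 × 8.06 + 0.41 × 5.20 = 4.7554 + 2.132 = 6.89

6.89%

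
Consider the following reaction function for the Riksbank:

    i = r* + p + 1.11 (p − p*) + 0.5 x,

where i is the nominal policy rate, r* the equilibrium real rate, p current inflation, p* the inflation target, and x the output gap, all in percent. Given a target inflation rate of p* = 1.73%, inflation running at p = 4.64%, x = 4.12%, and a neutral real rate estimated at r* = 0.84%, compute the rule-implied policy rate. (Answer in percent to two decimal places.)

i = 0.84 + 4.64 + 1.11 × (4.64 − 1.73) + 0.5 × 4.12
   = 0.84 + 4.64 + 3.2301 + 2.06 = 10.77

10.77%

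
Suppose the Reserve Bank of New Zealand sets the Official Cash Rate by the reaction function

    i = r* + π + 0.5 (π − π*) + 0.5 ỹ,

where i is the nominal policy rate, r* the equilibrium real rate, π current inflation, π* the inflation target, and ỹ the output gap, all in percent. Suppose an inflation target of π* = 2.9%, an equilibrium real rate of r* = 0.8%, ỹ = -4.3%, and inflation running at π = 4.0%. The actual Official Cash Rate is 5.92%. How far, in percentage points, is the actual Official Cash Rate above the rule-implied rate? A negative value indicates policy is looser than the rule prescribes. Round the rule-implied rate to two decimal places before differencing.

2.72 pp

i = 0.8 + 4.0 + 0.5 × (4.0 − 2.9) + 0.5 × (-4.3)
   = 0.8 + 4 + 0.55 − 2.15 = 3.20
Deviation = 5.92 − 3.20 = 2.72 pp.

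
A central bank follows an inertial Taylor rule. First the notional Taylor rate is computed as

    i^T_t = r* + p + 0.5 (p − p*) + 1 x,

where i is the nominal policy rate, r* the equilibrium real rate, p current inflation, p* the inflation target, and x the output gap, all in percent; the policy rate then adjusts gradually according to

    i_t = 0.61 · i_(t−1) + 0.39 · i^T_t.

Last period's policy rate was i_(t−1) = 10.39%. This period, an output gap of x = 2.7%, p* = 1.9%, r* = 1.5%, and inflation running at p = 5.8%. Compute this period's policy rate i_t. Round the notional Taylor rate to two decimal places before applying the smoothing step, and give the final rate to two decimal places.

i^T_t = 1.5 + 5.8 + 0.5 × (5.8 − 1.9) + 1 × 2.7
   = 1.5 + 5.8 + 1.95 + 2.7 = 11.95
i_t = 0.61 × 10.39 + 0.39 × 11.95 = 6.3379 + 4.6605 = 11.00

11.00%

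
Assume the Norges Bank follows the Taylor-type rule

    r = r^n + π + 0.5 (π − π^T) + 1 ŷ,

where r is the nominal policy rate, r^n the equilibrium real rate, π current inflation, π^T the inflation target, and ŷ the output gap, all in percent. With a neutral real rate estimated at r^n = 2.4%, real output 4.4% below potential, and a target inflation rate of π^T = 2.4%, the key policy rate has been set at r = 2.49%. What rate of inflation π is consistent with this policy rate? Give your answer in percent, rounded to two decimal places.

Output 4.4% below potential → ŷ = -4.4.
Collecting π: r = r^n + (1 + 0.5) π − 0.5 π^T + 1 ŷ
1.5 π = 2.49 − 2.4 + 0.5 × 2.4 − 1 × (-4.4) = 5.69
π = 5.69 / 1.5 = 3.79

3.79%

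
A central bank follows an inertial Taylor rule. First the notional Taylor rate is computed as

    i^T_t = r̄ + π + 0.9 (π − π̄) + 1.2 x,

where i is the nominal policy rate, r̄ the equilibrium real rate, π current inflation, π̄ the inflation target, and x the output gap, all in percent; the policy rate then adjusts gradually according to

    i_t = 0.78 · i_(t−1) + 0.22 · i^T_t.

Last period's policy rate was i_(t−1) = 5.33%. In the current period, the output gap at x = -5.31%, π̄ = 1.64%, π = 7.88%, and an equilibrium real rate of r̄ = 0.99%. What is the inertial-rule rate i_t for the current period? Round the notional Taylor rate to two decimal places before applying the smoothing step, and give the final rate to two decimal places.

i^T_t = 0.99 + 7.88 + 0.9 × (7.88 − 1.64) + 1.2 × (-5.31)
   = 0.99 + 7.88 + 5.616 − 6.372 = 8.11
i_t = 0.78 × 5.33 + 0.22 × 8.11 = 4.1574 + 1.7842 = 5.94

5.94%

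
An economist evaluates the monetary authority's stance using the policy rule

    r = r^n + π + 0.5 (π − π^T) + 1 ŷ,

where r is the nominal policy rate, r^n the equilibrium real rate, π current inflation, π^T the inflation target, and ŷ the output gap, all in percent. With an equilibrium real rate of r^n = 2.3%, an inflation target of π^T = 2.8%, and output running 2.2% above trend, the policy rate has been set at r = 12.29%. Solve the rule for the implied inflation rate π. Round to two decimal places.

6.13%

Output 2.2% above potential → ŷ = 2.2.
Collecting π: r = r^n + (1 + 0.5) π − 0.5 π^T + 1 ŷ
1.5 π = 12.29 − 2.3 + 0.5 × 2.8 − 1 × 2.2 = 9.19
π = 9.19 / 1.5 = 6.13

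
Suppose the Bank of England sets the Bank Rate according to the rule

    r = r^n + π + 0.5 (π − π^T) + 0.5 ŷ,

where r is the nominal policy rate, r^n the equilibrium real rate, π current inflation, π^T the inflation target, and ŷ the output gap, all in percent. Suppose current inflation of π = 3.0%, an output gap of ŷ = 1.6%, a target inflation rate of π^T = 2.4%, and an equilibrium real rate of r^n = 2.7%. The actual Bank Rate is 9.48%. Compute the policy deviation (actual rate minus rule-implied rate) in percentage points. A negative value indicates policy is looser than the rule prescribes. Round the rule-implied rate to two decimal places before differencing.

2.68 pp

r = 2.7 + 3.0 + 0.5 × (3.0 − 2.4) + 0.5 × 1.6
   = 2.7 + 3 + 0.3 + 0.8 = 6.80
Deviation = 9.48 − 6.80 = 2.68 pp.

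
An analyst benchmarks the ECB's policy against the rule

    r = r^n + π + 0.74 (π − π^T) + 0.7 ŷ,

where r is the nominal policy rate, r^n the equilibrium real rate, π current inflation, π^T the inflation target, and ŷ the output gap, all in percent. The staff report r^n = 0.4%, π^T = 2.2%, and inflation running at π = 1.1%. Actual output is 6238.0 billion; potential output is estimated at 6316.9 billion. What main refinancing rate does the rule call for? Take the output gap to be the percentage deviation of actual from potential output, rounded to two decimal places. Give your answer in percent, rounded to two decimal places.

Output gap = 100 × (6238.0 − 6316.9) / 6316.9 = -1.25%.
r = 0.40 + 1.10 + 0.74 × (1.10 − 2.20) + 0.7 × (-1.25)
   = 0.40 + 1.1 − 0.814 − 0.875 = -0.19

-0.19%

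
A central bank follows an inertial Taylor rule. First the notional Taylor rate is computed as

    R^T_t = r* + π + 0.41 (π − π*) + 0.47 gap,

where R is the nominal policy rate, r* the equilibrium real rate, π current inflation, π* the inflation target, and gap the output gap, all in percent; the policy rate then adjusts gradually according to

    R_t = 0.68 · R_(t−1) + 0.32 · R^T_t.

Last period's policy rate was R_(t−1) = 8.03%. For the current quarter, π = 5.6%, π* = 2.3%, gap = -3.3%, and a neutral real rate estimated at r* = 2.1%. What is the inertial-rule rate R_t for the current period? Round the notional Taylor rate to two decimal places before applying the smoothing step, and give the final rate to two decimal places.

R^T_t = 2.1 + 5.6 + 0.41 × (5.6 − 2.3) + 0.47 × (-3.3)
   = 2.1 + 5.6 + 1.353 − 1.551 = 7.50
R_t = 0.68 × 8.03 + 0.32 × 7.50 = 5.4604 + 2.4 = 7.86

7.86%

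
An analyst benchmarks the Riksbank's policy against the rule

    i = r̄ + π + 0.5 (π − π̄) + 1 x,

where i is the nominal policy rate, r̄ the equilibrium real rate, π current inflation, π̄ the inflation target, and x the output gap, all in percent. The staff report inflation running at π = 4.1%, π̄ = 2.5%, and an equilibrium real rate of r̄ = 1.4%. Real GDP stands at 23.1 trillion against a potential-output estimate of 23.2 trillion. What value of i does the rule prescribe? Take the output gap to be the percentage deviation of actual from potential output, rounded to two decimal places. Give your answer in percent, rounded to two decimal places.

Output gap = 100 × (23.1 − 23.2) / 23.2 = -0.43%.
i = 1.40 + 4.10 + 0.5 × (4.10 − 2.50) + 1 × (-0.43)
   = 1.40 + 4.1 + 0.8 − 0.43 = 5.87

5.87%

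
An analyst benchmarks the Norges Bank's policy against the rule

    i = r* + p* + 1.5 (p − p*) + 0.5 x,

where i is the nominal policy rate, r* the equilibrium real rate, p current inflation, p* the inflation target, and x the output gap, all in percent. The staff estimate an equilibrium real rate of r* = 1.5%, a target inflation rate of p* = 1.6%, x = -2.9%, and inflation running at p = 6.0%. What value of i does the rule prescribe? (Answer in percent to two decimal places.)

8.25%

i = 1.5 + 1.6 + 1.5 × (6.0 − 1.6) + 0.5 × (-2.9)
   = 1.5 + 1.6 + 6.6 − 1.45 = 8.25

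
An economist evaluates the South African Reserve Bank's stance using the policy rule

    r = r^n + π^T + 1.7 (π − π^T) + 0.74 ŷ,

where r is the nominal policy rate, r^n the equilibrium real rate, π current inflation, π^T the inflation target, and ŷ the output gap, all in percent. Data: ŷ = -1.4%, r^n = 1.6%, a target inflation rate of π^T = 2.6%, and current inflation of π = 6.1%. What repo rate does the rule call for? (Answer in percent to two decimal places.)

9.11%

r = 1.6 + 2.6 + 1.7 × (6.1 − 2.6) + 0.74 × (-1.4)
   = 1.6 + 2.6 + 5.95 − 1.036 = 9.11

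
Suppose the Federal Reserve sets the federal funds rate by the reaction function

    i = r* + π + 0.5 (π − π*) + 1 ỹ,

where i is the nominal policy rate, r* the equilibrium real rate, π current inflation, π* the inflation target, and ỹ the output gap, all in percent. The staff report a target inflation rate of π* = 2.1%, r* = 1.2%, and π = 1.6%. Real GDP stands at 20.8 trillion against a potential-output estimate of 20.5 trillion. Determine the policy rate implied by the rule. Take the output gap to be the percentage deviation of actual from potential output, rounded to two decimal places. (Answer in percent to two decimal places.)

Output gap = 100 × (20.8 − 20.5) / 20.5 = 1.46%.
i = 1.20 + 1.60 + 0.5 × (1.60 − 2.10) + 1 × 1.46
   = 1.20 + 1.6 − 0.25 + 1.46 = 4.01

4.01%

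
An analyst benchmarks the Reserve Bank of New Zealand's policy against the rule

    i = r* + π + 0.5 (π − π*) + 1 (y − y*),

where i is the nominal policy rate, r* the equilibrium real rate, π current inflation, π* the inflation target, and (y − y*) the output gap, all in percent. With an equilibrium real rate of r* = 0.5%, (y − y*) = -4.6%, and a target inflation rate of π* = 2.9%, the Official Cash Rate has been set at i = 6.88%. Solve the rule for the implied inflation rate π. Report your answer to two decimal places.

Collecting π: i = r* + (1 + 0.5) π − 0.5 π* + 1 (y − y*)
1.5 π = 6.88 − 0.5 + 0.5 × 2.9 − 1 × (-4.6) = 12.43
π = 12.43 / 1.5 = 8.29

8.29%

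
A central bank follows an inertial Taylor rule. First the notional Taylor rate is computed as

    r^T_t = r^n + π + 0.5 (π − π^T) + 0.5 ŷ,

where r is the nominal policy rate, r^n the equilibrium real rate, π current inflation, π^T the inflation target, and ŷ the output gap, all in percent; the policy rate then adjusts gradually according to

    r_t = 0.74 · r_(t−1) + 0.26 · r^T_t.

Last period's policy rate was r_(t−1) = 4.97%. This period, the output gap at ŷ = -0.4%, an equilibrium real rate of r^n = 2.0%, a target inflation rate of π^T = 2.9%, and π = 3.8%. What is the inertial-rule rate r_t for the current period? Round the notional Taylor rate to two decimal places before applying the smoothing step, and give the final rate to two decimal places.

r^T_t = 2.0 + 3.8 + 0.5 × (3.8 − 2.9) + 0.5 × (-0.4)
   = 2.0 + 3.8 + 0.45 − 0.2 = 6.05
r_t = 0.74 × 4.97 + 0.26 × 6.05 = 3.6778 + 1.573 = 5.25

5.25%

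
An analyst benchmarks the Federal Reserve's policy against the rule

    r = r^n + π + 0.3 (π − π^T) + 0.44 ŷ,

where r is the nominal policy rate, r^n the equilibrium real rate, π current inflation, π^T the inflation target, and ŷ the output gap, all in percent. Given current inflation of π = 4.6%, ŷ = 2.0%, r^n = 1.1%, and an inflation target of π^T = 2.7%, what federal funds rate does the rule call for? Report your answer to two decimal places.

7.15%

r = 1.1 + 4.6 + 0.3 × (4.6 − 2.7) + 0.44 × 2.0
   = 1.1 + 4.6 + 0.57 + 0.88 = 7.15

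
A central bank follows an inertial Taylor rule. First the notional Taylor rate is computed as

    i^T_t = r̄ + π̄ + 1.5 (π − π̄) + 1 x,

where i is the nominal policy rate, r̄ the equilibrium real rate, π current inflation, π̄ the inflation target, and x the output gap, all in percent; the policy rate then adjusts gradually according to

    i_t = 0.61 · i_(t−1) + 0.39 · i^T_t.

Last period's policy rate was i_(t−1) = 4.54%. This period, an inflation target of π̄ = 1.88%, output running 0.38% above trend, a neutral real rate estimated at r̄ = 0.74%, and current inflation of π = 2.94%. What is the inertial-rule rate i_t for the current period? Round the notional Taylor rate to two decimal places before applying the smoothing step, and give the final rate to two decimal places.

Output 0.38% above potential → x = 0.38.
i^T_t = 0.74 + 1.88 + 1.5 × (2.94 − 1.88) + 1 × 0.38
   = 0.74 + 1.88 + 1.59 + 0.38 = 4.59
i_t = 0.61 × 4.54 + 0.39 × 4.59 = 2.7694 + 1.7901 = 4.56

4.56%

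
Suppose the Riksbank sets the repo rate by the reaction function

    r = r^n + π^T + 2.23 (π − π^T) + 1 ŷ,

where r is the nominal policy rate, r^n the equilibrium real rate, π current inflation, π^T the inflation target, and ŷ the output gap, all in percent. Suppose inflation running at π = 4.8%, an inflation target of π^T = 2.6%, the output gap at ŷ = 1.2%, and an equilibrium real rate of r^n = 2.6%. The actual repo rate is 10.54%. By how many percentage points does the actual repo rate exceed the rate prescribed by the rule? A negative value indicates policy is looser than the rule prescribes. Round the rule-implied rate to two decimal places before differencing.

r = 2.6 + 2.6 + 2.23 × (4.8 − 2.6) + 1 × 1.2
   = 2.6 + 2.6 + 4.906 + 1.2 = 11.31
Deviation = 10.54 − 11.31 = -0.77 pp.

-0.77 pp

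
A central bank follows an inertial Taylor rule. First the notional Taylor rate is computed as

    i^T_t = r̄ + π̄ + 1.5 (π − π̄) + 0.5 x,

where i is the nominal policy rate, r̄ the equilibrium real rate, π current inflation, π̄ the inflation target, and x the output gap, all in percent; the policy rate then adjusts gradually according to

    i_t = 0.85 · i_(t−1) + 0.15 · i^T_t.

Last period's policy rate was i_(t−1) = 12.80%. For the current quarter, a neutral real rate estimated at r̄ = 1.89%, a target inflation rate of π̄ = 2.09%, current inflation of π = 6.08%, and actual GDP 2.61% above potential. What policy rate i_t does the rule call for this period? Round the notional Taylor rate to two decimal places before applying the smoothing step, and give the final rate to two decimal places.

12.57%

Output 2.61% above potential → x = 2.61.
i^T_t = 1.89 + 2.09 + 1.5 × (6.08 − 2.09) + 0.5 × 2.61
   = 1.89 + 2.09 + 5.985 + 1.305 = 11.27
i_t = 0.85 × 12.80 + 0.15 × 11.27 = 10.88 + 1.6905 = 12.57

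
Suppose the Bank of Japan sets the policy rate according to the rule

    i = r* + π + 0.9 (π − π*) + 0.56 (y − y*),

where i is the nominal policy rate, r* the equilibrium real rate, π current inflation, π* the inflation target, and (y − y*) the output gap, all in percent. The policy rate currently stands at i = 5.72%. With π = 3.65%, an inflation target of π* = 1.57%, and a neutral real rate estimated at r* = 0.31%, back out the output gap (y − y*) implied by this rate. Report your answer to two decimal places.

-0.20%

0.56 (y − y*) = 5.72 − 0.31 − 3.65 − 0.9 × (3.65 − 1.57) = -0.112
(y − y*) = -0.112 / 0.56 = -0.20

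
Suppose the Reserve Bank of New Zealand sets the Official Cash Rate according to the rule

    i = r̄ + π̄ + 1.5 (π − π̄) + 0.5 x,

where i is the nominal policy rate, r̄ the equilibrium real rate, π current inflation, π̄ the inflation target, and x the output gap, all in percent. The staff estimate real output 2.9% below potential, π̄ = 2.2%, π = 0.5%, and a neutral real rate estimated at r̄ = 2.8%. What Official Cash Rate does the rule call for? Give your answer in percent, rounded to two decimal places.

Output 2.9% below potential → x = -2.9.
i = 2.8 + 2.2 + 1.5 × (0.5 − 2.2) + 0.5 × (-2.9)
   = 2.8 + 2.2 − 2.55 − 1.45 = 1.00

1.00%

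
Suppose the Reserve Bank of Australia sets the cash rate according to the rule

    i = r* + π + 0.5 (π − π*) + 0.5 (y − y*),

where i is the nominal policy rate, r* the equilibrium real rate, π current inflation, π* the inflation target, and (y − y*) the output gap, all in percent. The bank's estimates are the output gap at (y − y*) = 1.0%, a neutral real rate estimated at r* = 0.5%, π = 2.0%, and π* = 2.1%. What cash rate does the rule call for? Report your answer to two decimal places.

i = 0.5 + 2.0 + 0.5 × (2.0 − 2.1) + 0.5 × 1.0
   = 0.5 + 2 − 0.05 + 0.5 = 2.95

2.95%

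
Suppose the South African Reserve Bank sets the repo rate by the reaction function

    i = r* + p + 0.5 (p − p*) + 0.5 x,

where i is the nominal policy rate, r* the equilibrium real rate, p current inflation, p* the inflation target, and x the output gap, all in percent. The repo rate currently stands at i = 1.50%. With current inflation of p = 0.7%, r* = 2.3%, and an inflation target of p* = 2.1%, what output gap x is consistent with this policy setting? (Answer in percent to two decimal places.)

-1.60%

0.5 x = 1.50 − 2.3 − 0.7 − 0.5 × (0.7 − 2.1) = -0.8
x = -0.8 / 0.5 = -1.60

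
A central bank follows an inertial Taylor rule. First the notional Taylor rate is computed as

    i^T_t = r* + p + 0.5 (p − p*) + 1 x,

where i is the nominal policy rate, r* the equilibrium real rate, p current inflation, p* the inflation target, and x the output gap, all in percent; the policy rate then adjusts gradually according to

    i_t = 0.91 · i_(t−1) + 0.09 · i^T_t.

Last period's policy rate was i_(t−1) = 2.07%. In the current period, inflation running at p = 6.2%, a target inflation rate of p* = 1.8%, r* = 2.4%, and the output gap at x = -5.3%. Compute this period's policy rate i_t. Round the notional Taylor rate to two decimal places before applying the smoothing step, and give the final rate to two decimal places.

2.38%

i^T_t = 2.4 + 6.2 + 0.5 × (6.2 − 1.8) + 1 × (-5.3)
   = 2.4 + 6.2 + 2.2 − 5.3 = 5.50
i_t = 0.91 × 2.07 + 0.09 × 5.50 = 1.8837 + 0.495 = 2.38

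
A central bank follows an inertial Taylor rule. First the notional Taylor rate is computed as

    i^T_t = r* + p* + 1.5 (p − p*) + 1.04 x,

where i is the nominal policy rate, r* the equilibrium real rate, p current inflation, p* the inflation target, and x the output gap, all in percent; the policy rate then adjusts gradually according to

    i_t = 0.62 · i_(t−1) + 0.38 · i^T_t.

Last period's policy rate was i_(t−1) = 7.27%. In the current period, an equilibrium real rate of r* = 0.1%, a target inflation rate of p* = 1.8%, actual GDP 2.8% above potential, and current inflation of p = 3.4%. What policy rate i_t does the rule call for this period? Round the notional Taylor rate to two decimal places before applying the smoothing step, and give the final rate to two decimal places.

7.25%

Output 2.8% above potential → x = 2.8.
i^T_t = 0.1 + 1.8 + 1.5 × (3.4 − 1.8) + 1.04 × 2.8
   = 0.1 + 1.8 + 2.4 + 2.912 = 7.21
i_t = 0.62 × 7.27 + 0.38 × 7.21 = 4.5074 + 2.7398 = 7.25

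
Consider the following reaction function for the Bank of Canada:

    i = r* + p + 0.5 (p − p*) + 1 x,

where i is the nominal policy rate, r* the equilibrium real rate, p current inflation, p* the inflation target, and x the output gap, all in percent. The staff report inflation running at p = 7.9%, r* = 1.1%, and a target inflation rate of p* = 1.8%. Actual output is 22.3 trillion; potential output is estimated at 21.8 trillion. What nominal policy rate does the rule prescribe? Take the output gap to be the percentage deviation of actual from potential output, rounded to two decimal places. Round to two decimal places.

14.34%

Output gap = 100 × (22.3 − 21.8) / 21.8 = 2.29%.
i = 1.10 + 7.90 + 0.5 × (7.90 − 1.80) + 1 × 2.29
   = 1.10 + 7.9 + 3.05 + 2.29 = 14.34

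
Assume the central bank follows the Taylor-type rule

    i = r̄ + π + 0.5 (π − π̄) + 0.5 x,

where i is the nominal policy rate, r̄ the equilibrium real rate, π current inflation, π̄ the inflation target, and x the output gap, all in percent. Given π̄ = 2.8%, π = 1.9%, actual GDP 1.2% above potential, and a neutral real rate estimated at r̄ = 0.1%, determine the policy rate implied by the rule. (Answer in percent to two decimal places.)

Output 1.2% above potential → x = 1.2.
i = 0.1 + 1.9 + 0.5 × (1.9 − 2.8) + 0.5 × 1.2
   = 0.1 + 1.9 − 0.45 + 0.6 = 2.15

2.15%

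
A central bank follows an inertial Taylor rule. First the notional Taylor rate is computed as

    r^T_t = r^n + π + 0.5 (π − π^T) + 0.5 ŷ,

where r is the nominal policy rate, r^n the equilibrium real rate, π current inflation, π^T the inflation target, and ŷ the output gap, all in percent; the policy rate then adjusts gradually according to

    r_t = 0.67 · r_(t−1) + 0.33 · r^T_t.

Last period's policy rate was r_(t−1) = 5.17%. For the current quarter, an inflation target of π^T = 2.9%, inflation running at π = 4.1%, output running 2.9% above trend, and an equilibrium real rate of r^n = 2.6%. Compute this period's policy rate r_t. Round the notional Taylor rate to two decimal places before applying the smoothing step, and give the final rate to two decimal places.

Output 2.9% above potential → ŷ = 2.9.
r^T_t = 2.6 + 4.1 + 0.5 × (4.1 − 2.9) + 0.5 × 2.9
   = 2.6 + 4.1 + 0.6 + 1.45 = 8.75
r_t = 0.67 × 5.17 + 0.33 × 8.75 = 3.4639 + 2.8875 = 6.35

6.35%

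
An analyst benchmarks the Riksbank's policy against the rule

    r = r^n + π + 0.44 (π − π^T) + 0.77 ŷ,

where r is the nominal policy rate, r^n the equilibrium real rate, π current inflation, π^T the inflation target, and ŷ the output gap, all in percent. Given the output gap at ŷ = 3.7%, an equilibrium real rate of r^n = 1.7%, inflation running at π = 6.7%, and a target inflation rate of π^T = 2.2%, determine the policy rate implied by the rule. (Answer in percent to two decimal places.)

r = 1.7 + 6.7 + 0.44 × (6.7 − 2.2) + 0.77 × 3.7
   = 1.7 + 6.7 + 1.98 + 2.849 = 13.23

13.23%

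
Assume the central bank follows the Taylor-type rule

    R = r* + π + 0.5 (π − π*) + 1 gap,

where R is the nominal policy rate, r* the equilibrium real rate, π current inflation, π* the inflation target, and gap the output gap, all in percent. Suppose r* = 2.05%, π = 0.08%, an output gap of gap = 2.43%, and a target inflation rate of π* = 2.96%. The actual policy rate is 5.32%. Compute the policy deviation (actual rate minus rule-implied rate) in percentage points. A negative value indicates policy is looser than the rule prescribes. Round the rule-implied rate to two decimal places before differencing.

R = 2.05 + 0.08 + 0.5 × (0.08 − 2.96) + 1 × 2.43
   = 2.05 + 0.08 − 1.44 + 2.43 = 3.12
Deviation = 5.32 − 3.12 = 2.20 pp.

2.20 pp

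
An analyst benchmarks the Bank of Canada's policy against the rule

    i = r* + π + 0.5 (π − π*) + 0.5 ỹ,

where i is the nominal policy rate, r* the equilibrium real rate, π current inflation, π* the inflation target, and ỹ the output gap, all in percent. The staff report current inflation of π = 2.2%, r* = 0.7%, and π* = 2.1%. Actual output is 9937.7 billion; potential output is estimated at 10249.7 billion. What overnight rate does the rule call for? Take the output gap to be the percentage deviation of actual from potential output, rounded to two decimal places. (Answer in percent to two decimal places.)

1.43%

Output gap = 100 × (9937.7 − 10249.7) / 10249.7 = -3.04%.
i = 0.70 + 2.20 + 0.5 × (2.20 − 2.10) + 0.5 × (-3.04)
   = 0.70 + 2.2 + 0.05 − 1.52 = 1.43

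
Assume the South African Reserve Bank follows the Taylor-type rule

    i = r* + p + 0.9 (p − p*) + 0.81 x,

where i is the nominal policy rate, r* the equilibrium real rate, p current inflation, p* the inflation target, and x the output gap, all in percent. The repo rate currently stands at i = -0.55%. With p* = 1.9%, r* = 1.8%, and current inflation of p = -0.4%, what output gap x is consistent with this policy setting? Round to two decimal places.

0.15%

0.81 x = -0.55 − 1.8 − (-0.4) − 0.9 × ((-0.4) − 1.9) = 0.12
x = 0.12 / 0.81 = 0.15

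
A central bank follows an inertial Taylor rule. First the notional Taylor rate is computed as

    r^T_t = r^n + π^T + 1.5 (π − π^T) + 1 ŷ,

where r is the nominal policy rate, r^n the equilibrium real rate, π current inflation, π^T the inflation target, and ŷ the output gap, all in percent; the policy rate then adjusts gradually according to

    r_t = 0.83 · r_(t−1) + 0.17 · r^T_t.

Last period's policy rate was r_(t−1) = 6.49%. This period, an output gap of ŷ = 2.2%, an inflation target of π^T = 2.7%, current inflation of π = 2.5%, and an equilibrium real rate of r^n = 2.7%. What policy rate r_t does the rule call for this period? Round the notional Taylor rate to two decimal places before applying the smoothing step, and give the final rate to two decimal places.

r^T_t = 2.7 + 2.7 + 1.5 × (2.5 − 2.7) + 1 × 2.2
   = 2.7 + 2.7 − 0.3 + 2.2 = 7.30
r_t = 0.83 × 6.49 + 0.17 × 7.30 = 5.3867 + 1.241 = 6.63

6.63%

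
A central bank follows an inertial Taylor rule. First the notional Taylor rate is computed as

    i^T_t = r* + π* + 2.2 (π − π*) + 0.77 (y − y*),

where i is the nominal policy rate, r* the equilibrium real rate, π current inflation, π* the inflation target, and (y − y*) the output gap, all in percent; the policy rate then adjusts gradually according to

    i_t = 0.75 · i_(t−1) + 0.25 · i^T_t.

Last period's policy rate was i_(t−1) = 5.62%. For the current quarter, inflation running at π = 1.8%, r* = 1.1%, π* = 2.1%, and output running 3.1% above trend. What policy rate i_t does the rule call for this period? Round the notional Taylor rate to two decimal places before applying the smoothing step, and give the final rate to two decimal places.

5.45%

Output 3.1% above potential → (y − y*) = 3.1.
i^T_t = 1.1 + 2.1 + 2.2 × (1.8 − 2.1) + 0.77 × 3.1
   = 1.1 + 2.1 − 0.66 + 2.387 = 4.93
i_t = 0.75 × 5.62 + 0.25 × 4.93 = 4.215 + 1.2325 = 5.45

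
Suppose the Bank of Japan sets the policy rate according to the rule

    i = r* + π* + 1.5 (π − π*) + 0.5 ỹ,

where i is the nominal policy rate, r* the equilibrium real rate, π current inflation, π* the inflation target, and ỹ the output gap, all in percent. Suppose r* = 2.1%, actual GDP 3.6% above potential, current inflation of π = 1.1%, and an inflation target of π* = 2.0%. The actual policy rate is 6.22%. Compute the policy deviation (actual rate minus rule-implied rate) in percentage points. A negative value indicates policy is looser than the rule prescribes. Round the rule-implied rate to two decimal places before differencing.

1.67 pp

Output 3.6% above potential → ỹ = 3.6.
i = 2.1 + 2.0 + 1.5 × (1.1 − 2.0) + 0.5 × 3.6
   = 2.1 + 2 − 1.35 + 1.8 = 4.55
Deviation = 6.22 − 4.55 = 1.67 pp.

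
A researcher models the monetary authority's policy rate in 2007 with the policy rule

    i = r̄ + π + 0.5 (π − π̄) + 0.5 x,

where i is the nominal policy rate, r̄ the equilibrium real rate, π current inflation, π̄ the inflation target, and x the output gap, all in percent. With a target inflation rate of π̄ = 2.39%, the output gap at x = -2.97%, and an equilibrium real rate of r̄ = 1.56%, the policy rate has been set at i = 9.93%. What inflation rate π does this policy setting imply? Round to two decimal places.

Collecting π: i = r̄ + (1 + 0.5) π − 0.5 π̄ + 0.5 x
1.5 π = 9.93 − 1.56 + 0.5 × 2.39 − 0.5 × (-2.97) = 11.05
π = 11.05 / 1.5 = 7.37

7.37%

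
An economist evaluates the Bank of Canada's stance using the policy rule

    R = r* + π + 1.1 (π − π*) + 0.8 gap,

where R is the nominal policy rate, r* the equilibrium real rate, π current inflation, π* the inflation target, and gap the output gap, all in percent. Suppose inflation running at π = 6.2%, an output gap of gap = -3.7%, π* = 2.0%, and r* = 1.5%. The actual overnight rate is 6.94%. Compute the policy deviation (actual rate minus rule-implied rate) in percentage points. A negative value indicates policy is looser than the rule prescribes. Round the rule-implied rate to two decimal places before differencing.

-2.42 pp

R = 1.5 + 6.2 + 1.1 × (6.2 − 2.0) + 0.8 × (-3.7)
   = 1.5 + 6.2 + 4.62 − 2.96 = 9.36
Deviation = 6.94 − 9.36 = -2.42 pp.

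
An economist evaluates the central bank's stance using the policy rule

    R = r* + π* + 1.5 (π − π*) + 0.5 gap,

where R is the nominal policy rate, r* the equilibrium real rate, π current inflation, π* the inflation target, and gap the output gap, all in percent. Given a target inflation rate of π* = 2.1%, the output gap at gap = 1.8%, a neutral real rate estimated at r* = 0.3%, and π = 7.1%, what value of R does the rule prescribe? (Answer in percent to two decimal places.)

R = 0.3 + 2.1 + 1.5 × (7.1 − 2.1) + 0.5 × 1.8
   = 0.3 + 2.1 + 7.5 + 0.9 = 10.80

10.80%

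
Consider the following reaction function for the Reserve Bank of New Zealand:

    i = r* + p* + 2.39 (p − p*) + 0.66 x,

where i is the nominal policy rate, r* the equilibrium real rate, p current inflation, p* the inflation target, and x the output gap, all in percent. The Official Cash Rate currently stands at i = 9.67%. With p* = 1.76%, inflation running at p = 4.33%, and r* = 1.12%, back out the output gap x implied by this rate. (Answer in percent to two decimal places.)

0.66 x = 9.67 − 1.12 − 1.76 − 2.39 × (4.33 − 1.76) = 0.6477
x = 0.6477 / 0.66 = 0.98

0.98%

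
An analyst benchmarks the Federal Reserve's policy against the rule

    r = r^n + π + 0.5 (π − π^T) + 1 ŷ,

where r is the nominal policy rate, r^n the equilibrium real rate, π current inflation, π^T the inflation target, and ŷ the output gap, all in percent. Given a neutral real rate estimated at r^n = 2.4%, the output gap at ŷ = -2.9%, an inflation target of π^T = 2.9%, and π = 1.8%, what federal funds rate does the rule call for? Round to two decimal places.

0.75%

r = 2.4 + 1.8 + 0.5 × (1.8 − 2.9) + 1 × (-2.9)
   = 2.4 + 1.8 − 0.55 − 2.9 = 0.75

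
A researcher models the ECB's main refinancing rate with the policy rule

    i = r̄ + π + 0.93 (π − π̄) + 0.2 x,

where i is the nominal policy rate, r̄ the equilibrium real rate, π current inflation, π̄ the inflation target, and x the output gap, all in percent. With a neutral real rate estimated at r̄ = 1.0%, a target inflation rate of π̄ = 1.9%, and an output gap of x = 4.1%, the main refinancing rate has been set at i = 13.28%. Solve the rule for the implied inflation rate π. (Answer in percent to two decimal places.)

Collecting π: i = r̄ + (1 + 0.93) π − 0.93 π̄ + 0.2 x
1.93 π = 13.28 − 1.0 + 0.93 × 1.9 − 0.2 × 4.1 = 13.227
π = 13.227 / 1.93 = 6.85

6.85%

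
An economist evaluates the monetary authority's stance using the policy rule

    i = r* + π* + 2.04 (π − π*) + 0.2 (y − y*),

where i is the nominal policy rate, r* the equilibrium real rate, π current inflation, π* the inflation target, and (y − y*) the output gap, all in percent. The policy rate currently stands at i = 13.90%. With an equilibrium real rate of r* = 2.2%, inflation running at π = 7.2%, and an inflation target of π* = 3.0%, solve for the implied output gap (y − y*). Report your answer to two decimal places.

0.66%

0.2 (y − y*) = 13.90 − 2.2 − 3.0 − 2.04 × (7.2 − 3.0) = 0.132
(y − y*) = 0.132 / 0.2 = 0.66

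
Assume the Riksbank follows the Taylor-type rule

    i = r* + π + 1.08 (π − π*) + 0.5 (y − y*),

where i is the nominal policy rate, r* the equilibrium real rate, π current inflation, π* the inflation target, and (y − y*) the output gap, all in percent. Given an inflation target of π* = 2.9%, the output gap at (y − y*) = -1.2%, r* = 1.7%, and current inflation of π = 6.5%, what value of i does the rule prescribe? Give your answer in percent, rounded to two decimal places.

11.49%

i = 1.7 + 6.5 + 1.08 × (6.5 − 2.9) + 0.5 × (-1.2)
   = 1.7 + 6.5 + 3.888 − 0.6 = 11.49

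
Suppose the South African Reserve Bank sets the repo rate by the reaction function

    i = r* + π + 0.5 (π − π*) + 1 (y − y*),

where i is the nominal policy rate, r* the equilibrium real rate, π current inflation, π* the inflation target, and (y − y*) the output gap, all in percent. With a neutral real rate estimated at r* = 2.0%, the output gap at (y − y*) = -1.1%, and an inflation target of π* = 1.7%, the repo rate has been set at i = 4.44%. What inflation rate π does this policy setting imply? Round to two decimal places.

2.93%

Collecting π: i = r* + (1 + 0.5) π − 0.5 π* + 1 (y − y*)
1.5 π = 4.44 − 2.0 + 0.5 × 1.7 − 1 × (-1.1) = 4.39
π = 4.39 / 1.5 = 2.93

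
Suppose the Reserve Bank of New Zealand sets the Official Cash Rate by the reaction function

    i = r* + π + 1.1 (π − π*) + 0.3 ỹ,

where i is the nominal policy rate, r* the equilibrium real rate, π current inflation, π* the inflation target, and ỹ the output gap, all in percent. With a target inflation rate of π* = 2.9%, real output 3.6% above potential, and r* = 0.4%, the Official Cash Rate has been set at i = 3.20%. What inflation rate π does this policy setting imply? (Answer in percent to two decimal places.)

Output 3.6% above potential → ỹ = 3.6.
Collecting π: i = r* + (1 + 1.1) π − 1.1 π* + 0.3 ỹ
2.1 π = 3.20 − 0.4 + 1.1 × 2.9 − 0.3 × 3.6 = 4.91
π = 4.91 / 2.1 = 2.34

2.34%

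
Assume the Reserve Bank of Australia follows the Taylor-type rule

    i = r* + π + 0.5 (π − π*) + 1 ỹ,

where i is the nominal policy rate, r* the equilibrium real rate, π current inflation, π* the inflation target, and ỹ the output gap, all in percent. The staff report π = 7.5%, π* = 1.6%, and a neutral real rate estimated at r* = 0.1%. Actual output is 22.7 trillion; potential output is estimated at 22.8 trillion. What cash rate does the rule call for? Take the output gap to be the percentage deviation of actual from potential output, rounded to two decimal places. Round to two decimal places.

Output gap = 100 × (22.7 − 22.8) / 22.8 = -0.44%.
i = 0.10 + 7.50 + 0.5 × (7.50 − 1.60) + 1 × (-0.44)
   = 0.10 + 7.5 + 2.95 − 0.44 = 10.11

10.11%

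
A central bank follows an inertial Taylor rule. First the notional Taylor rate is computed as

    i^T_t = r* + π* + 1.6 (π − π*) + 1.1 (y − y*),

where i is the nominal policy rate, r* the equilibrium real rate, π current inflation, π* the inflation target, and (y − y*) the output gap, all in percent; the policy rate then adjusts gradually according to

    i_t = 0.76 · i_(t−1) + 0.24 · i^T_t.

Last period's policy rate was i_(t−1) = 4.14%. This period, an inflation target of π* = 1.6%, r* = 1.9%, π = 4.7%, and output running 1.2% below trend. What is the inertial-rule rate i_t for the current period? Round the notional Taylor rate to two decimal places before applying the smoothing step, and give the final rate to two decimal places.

4.86%

Output 1.2% below potential → (y − y*) = -1.2.
i^T_t = 1.9 + 1.6 + 1.6 × (4.7 − 1.6) + 1.1 × (-1.2)
   = 1.9 + 1.6 + 4.96 − 1.32 = 7.14
i_t = 0.76 × 4.14 + 0.24 × 7.14 = 3.1464 + 1.7136 = 4.86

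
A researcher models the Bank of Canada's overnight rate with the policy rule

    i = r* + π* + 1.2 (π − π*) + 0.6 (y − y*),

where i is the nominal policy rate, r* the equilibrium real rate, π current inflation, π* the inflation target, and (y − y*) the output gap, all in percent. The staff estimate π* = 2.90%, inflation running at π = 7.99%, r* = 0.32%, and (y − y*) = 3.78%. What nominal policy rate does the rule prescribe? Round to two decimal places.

i = 0.32 + 2.90 + 1.2 × (7.99 − 2.90) + 0.6 × 3.78
   = 0.32 + 2.9 + 6.108 + 2.268 = 11.60

11.60%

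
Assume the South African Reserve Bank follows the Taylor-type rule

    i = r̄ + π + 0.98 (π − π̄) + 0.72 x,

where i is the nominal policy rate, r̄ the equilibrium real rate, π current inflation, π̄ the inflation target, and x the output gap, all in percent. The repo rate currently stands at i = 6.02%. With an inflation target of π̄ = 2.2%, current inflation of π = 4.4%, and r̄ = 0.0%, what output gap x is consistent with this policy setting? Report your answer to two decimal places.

-0.74%

0.72 x = 6.02 − 0.0 − 4.4 − 0.98 × (4.4 − 2.2) = -0.536
x = -0.536 / 0.72 = -0.74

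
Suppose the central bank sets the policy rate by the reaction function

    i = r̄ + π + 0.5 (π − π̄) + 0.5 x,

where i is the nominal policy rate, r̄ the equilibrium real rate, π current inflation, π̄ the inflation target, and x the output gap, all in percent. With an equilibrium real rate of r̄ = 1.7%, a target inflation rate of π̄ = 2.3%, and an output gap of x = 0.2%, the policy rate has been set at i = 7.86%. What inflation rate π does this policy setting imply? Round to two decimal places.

Collecting π: i = r̄ + (1 + 0.5) π − 0.5 π̄ + 0.5 x
1.5 π = 7.86 − 1.7 + 0.5 × 2.3 − 0.5 × 0.2 = 7.21
π = 7.21 / 1.5 = 4.81

4.81%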